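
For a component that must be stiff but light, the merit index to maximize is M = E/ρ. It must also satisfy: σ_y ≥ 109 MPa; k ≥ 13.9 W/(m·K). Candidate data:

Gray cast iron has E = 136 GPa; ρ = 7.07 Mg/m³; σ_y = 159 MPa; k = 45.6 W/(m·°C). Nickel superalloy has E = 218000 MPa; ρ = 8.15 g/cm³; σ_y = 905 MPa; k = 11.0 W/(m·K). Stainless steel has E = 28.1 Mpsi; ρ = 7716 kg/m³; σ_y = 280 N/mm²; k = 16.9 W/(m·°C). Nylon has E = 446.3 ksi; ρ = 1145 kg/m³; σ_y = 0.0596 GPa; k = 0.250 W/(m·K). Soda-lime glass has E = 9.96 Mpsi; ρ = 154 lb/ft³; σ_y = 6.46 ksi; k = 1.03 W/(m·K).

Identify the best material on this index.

stainless steel

Screen on constraints: σ_y ≥ 109 MPa; k ≥ 13.9 W/(m·K). Survivors: gray cast iron, stainless steel.
Convert each candidate to consistent units, then evaluate M:
  gray cast iron: E = 136.0 GPa, ρ = 7070 kg/m³
  stainless steel: E = 193.7 GPa, ρ = 7716 kg/m³
  stainless steel: M = 25.1 MN·m/kg
  gray cast iron: M = 19.2 MN·m/kg
Highest index: stainless steel.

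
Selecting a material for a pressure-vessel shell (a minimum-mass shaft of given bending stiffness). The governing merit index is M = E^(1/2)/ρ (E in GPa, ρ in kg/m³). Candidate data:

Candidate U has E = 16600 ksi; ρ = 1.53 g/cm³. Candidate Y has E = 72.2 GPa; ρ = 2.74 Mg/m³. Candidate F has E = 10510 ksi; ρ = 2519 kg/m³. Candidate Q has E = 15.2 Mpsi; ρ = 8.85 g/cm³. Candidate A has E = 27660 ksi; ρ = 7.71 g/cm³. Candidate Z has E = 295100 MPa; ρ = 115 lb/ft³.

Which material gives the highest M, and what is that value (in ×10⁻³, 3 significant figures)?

Putting every candidate on a common basis:
  candidate U: E = 114.5 GPa, ρ = 1530 kg/m³
  candidate Y: E = 72.20 GPa, ρ = 2740 kg/m³
  candidate F: E = 72.46 GPa, ρ = 2519 kg/m³
  candidate Q: E = 104.8 GPa, ρ = 8850 kg/m³
  candidate A: E = 190.7 GPa, ρ = 7710 kg/m³
  candidate Z: E = 295.1 GPa, ρ = 1842 kg/m³
  candidate Z: M = 9.33×10⁻³
  candidate U: M = 6.99×10⁻³
  candidate F: M = 3.38×10⁻³
  candidate Y: M = 3.10×10⁻³
  candidate A: M = 1.79×10⁻³
  candidate Q: M = 1.16×10⁻³
Candidate Z ranks first.

candidate Z, M = 9.33×10⁻³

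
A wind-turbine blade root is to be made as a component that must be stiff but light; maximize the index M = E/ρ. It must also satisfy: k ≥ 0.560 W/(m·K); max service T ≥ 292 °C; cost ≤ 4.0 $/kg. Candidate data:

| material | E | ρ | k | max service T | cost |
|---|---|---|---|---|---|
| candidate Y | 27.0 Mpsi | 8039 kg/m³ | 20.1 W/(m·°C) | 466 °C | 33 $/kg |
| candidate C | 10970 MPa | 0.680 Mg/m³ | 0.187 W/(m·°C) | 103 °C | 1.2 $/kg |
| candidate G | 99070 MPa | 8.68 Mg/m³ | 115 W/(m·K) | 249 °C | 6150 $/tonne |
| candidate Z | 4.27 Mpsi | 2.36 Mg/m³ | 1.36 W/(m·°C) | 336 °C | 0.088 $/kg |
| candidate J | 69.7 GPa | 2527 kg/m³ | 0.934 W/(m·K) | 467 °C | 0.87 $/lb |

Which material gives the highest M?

Screen on constraints: k ≥ 0.560 W/(m·K); max service T ≥ 292 °C; cost ≤ 4.0 $/kg. Survivors: candidate Z, candidate J.
Convert each candidate to consistent units, then evaluate M:
  candidate Z: E = 29.44 GPa, ρ = 2360 kg/m³
  candidate J: E = 69.70 GPa, ρ = 2527 kg/m³
  candidate J: M = 27.6 MN·m/kg
  candidate Z: M = 12.5 MN·m/kg
Candidate J has the largest M.

candidate J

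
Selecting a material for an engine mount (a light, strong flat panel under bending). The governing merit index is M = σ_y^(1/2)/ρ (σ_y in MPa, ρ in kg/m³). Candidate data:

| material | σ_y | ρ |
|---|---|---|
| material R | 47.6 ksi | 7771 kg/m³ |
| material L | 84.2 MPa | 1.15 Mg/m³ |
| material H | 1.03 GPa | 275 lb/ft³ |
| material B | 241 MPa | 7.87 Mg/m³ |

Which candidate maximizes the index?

material L

After converting to SI:
  material R: σ_y = 328.2 MPa, ρ = 7771 kg/m³
  material L: σ_y = 84.20 MPa, ρ = 1150 kg/m³
  material H: σ_y = 1030 MPa, ρ = 4405 kg/m³
  material B: σ_y = 241.0 MPa, ρ = 7870 kg/m³
  material L: M = 7.98×10⁻³
  material H: M = 7.29×10⁻³
  material R: M = 2.33×10⁻³
  material B: M = 1.97×10⁻³
Material L has the largest M.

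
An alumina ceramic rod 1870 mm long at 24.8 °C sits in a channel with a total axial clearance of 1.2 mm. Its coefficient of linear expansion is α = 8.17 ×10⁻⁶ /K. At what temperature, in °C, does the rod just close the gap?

103 °C

α·L₀·ΔT = 1.2 mm ⇒ ΔT = 1.2 / (8.17×10⁻⁶ × 1870.0) = 78.54 K.
T = 24.8 + 78.54 = 103.3 °C.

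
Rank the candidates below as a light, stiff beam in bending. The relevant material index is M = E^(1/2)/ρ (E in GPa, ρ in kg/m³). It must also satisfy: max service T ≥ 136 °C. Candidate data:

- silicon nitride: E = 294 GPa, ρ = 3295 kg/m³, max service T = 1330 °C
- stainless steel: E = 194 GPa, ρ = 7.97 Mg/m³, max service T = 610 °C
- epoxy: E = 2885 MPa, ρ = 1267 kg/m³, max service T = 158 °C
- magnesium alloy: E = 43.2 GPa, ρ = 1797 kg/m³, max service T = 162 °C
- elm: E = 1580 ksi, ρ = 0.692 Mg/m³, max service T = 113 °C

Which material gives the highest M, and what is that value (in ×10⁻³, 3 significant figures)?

silicon nitride, M = 5.20×10⁻³

Screen on constraints: max service T ≥ 136 °C. Survivors: silicon nitride, stainless steel, epoxy, magnesium alloy.
Convert each candidate to consistent units, then evaluate M:
  silicon nitride: E = 294.0 GPa, ρ = 3295 kg/m³
  stainless steel: E = 194.0 GPa, ρ = 7970 kg/m³
  epoxy: E = 2.885 GPa, ρ = 1267 kg/m³
  magnesium alloy: E = 43.20 GPa, ρ = 1797 kg/m³
  silicon nitride: M = 5.20×10⁻³
  magnesium alloy: M = 3.66×10⁻³
  stainless steel: M = 1.75×10⁻³
  epoxy: M = 1.34×10⁻³
Silicon nitride has the largest M.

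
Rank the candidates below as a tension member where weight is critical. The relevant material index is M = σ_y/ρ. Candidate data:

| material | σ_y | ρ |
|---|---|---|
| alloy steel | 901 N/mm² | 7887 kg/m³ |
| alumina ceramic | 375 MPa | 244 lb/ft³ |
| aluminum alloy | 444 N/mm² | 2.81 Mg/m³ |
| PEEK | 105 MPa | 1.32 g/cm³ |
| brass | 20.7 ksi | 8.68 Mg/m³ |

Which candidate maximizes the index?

aluminum alloy

Convert each candidate to consistent units, then evaluate M:
  alloy steel: σ_y = 901.0 MPa, ρ = 7887 kg/m³
  alumina ceramic: σ_y = 375.0 MPa, ρ = 3909 kg/m³
  aluminum alloy: σ_y = 444.0 MPa, ρ = 2810 kg/m³
  PEEK: σ_y = 105.0 MPa, ρ = 1320 kg/m³
  brass: σ_y = 142.7 MPa, ρ = 8680 kg/m³
  aluminum alloy: M = 158 kN·m/kg
  alloy steel: M = 114 kN·m/kg
  alumina ceramic: M = 95.9 kN·m/kg
  PEEK: M = 79.5 kN·m/kg
  brass: M = 16.4 kN·m/kg
Aluminum alloy has the largest M.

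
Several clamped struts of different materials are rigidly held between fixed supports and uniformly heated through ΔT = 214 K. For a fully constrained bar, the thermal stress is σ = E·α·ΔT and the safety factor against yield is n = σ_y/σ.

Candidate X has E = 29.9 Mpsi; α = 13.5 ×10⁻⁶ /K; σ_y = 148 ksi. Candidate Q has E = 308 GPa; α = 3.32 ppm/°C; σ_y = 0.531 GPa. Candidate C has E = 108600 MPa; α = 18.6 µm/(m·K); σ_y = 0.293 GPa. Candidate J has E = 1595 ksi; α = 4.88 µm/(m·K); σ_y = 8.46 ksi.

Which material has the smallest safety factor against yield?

candidate C

Converting E to GPa, α to ×10⁻⁶/K, σ_y to MPa, then σ and n for each:
  candidate X: E = 206.2, α = 13.5, σ_y = 1020 → σ = 596 MPa, n = 1.71
  candidate Q: E = 308.0, α = 3.32, σ_y = 531.0 → σ = 219 MPa, n = 2.43
  candidate C: E = 108.6, α = 18.6, σ_y = 293.0 → σ = 432 MPa, n = 0.678
  candidate J: E = 11.00, α = 4.88, σ_y = 58.33 → σ = 11.5 MPa, n = 5.08
Smallest n: candidate C with n = 0.678.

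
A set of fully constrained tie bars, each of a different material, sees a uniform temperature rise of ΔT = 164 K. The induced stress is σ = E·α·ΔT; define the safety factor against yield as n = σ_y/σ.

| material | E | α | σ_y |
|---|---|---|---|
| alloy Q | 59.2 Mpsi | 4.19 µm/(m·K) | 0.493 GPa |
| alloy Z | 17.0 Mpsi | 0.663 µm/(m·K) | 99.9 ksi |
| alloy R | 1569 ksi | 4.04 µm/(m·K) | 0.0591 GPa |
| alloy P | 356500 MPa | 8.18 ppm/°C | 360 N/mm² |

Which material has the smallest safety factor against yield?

alloy P

In consistent units (E in GPa, α in ×10⁻⁶/K, σ_y in MPa):
  alloy Q: E = 408.2, α = 4.19, σ_y = 493.0 → σ = 280 MPa, n = 1.76
  alloy Z: E = 117.2, α = 0.663, σ_y = 688.8 → σ = 12.7 MPa, n = 54.0
  alloy R: E = 10.82, α = 4.04, σ_y = 59.10 → σ = 7.17 MPa, n = 8.25
  alloy P: E = 356.5, α = 8.18, σ_y = 360.0 → σ = 478 MPa, n = 0.753
The minimum is alloy P at n = 0.753.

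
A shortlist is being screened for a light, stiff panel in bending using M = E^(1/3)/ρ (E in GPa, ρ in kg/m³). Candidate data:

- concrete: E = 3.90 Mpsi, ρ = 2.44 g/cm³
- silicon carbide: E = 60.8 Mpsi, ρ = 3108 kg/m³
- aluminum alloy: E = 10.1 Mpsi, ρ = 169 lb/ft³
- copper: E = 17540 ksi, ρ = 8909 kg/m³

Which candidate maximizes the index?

silicon carbide

Putting every candidate on a common basis:
  concrete: E = 26.89 GPa, ρ = 2440 kg/m³
  silicon carbide: E = 419.2 GPa, ρ = 3108 kg/m³
  aluminum alloy: E = 69.64 GPa, ρ = 2707 kg/m³
  copper: E = 120.9 GPa, ρ = 8909 kg/m³
  silicon carbide: M = 2.41×10⁻³
  aluminum alloy: M = 1.52×10⁻³
  concrete: M = 1.23×10⁻³
  copper: M = 0.555×10⁻³
Silicon carbide has the largest M.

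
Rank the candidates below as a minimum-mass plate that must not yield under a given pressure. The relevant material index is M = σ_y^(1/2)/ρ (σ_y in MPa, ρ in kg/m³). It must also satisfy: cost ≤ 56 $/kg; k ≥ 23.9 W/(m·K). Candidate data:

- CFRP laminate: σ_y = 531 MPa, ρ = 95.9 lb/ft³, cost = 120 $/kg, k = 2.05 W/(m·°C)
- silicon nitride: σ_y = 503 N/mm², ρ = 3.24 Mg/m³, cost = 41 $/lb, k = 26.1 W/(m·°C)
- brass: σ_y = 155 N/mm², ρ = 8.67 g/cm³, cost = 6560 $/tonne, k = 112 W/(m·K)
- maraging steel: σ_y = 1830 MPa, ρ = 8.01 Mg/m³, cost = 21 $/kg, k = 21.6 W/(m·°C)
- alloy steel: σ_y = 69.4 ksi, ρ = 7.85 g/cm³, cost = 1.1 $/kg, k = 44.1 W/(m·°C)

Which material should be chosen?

Screen on constraints: cost ≤ 56 $/kg; k ≥ 23.9 W/(m·K). Survivors: brass, alloy steel.
In SI units:
  brass: σ_y = 155.0 MPa, ρ = 8670 kg/m³
  alloy steel: σ_y = 478.5 MPa, ρ = 7850 kg/m³
  alloy steel: M = 2.79×10⁻³
  brass: M = 1.44×10⁻³
Highest index: alloy steel.

alloy steel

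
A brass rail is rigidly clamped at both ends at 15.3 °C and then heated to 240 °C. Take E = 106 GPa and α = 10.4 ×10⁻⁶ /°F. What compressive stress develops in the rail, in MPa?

α = 10.4×10⁻⁶/°F × 9/5 = 18.7×10⁻⁶/K.
ΔT = 224.7 K. Constrained thermal stress σ = E·α·ΔT = 106.0×10³ MPa × 18.7×10⁻⁶ × 224.7 = 446 MPa (compressive).

446 MPa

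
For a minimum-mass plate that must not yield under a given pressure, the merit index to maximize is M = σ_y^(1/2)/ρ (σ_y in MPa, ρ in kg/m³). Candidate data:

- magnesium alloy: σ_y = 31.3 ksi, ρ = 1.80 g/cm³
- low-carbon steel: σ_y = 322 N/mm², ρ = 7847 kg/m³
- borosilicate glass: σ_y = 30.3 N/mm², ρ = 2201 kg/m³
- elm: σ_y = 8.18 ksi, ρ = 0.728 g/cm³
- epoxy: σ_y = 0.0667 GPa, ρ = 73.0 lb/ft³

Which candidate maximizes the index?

Convert each candidate to consistent units, then evaluate M:
  magnesium alloy: σ_y = 215.8 MPa, ρ = 1800 kg/m³
  low-carbon steel: σ_y = 322.0 MPa, ρ = 7847 kg/m³
  borosilicate glass: σ_y = 30.30 MPa, ρ = 2201 kg/m³
  elm: σ_y = 56.40 MPa, ρ = 728.0 kg/m³
  epoxy: σ_y = 66.70 MPa, ρ = 1169 kg/m³
  elm: M = 10.3×10⁻³
  magnesium alloy: M = 8.16×10⁻³
  epoxy: M = 6.98×10⁻³
  borosilicate glass: M = 2.50×10⁻³
  low-carbon steel: M = 2.29×10⁻³
Highest index: elm.

elm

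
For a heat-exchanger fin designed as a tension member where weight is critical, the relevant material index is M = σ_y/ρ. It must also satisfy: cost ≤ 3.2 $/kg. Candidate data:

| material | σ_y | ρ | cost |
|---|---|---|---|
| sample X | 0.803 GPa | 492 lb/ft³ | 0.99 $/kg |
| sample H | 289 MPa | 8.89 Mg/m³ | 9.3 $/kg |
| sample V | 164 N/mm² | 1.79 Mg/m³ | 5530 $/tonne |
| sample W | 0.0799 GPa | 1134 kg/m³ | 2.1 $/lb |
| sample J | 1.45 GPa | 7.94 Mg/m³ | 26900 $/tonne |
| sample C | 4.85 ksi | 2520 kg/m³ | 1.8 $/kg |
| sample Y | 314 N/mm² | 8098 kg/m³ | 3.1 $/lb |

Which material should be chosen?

sample X

Screen on constraints: cost ≤ 3.2 $/kg. Survivors: sample X, sample C.
After converting to SI:
  sample X: σ_y = 803.0 MPa, ρ = 7881 kg/m³
  sample C: σ_y = 33.44 MPa, ρ = 2520 kg/m³
  sample X: M = 102 kN·m/kg
  sample C: M = 13.3 kN·m/kg
Sample X ranks first.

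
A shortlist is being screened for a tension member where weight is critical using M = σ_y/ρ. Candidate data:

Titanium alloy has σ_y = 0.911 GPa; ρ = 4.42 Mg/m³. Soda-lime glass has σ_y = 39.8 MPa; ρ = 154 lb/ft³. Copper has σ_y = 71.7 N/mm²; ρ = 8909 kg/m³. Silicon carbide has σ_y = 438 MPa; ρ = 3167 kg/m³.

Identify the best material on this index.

titanium alloy

Convert each candidate to consistent units, then evaluate M:
  titanium alloy: σ_y = 911.0 MPa, ρ = 4420 kg/m³
  soda-lime glass: σ_y = 39.80 MPa, ρ = 2467 kg/m³
  copper: σ_y = 71.70 MPa, ρ = 8909 kg/m³
  silicon carbide: σ_y = 438.0 MPa, ρ = 3167 kg/m³
  titanium alloy: M = 206 kN·m/kg
  silicon carbide: M = 138 kN·m/kg
  soda-lime glass: M = 16.1 kN·m/kg
  copper: M = 8.05 kN·m/kg
Titanium alloy has the largest M.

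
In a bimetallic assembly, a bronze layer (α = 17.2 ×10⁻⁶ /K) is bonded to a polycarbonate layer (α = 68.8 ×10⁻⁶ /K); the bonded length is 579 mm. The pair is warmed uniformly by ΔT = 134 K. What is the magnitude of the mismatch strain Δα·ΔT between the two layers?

6.91×10⁻³

Δα = |17.2 − 68.8|×10⁻⁶/K = 51.6×10⁻⁶/K.
Mismatch strain = Δα·ΔT = 51.6×10⁻⁶ × 134.0 = 6.91×10⁻³.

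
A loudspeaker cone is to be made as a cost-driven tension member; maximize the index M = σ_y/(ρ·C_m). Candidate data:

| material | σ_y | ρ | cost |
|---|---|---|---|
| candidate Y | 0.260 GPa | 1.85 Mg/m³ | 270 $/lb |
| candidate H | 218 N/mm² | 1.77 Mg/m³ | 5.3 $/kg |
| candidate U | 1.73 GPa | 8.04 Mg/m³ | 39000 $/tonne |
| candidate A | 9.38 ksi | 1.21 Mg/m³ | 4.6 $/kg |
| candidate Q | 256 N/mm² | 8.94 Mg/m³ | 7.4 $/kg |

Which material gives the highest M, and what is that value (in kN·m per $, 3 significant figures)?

candidate H, M = 23.2 kN·m per $

Normalizing units and computing the index:
  candidate Y: σ_y = 260.0 MPa, ρ = 1850 kg/m³, cost = 595.2 $/kg
  candidate H: σ_y = 218.0 MPa, ρ = 1770 kg/m³, cost = 5.300 $/kg
  candidate U: σ_y = 1730 MPa, ρ = 8040 kg/m³, cost = 39.00 $/kg
  candidate A: σ_y = 64.67 MPa, ρ = 1210 kg/m³, cost = 4.600 $/kg
  candidate Q: σ_y = 256.0 MPa, ρ = 8940 kg/m³, cost = 7.400 $/kg
  candidate H: M = 23.2 kN·m per $
  candidate A: M = 11.6 kN·m per $
  candidate U: M = 5.52 kN·m per $
  candidate Q: M = 3.87 kN·m per $
  candidate Y: M = 0.236 kN·m per $
The maximum is for candidate H.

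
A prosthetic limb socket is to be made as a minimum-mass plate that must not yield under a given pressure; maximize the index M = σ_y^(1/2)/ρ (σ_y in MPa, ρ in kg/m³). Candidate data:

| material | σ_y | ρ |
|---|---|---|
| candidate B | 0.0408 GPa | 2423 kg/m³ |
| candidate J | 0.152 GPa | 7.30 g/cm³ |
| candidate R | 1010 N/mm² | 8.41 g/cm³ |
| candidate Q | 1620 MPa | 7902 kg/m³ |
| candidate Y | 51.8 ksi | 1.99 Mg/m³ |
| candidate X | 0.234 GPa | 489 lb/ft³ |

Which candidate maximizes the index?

Putting every candidate on a common basis:
  candidate B: σ_y = 40.80 MPa, ρ = 2423 kg/m³
  candidate J: σ_y = 152.0 MPa, ρ = 7300 kg/m³
  candidate R: σ_y = 1010 MPa, ρ = 8410 kg/m³
  candidate Q: σ_y = 1620 MPa, ρ = 7902 kg/m³
  candidate Y: σ_y = 357.1 MPa, ρ = 1990 kg/m³
  candidate X: σ_y = 234.0 MPa, ρ = 7833 kg/m³
  candidate Y: M = 9.50×10⁻³
  candidate Q: M = 5.09×10⁻³
  candidate R: M = 3.78×10⁻³
  candidate B: M = 2.64×10⁻³
  candidate X: M = 1.95×10⁻³
  candidate J: M = 1.69×10⁻³
Candidate Y has the largest M.

candidate Y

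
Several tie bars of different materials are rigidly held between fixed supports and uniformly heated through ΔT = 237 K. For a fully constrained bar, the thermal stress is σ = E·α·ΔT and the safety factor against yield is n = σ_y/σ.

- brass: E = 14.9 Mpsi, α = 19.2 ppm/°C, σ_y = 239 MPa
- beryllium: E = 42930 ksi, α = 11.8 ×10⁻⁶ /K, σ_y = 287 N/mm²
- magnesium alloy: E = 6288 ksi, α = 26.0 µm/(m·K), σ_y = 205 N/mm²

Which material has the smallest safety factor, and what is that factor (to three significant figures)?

Per material, after unit conversion:
  brass: E = 102.7, α = 19.2, σ_y = 239.0 → σ = 467 MPa, n = 0.511
  beryllium: E = 296.0, α = 11.8, σ_y = 287.0 → σ = 828 MPa, n = 0.347
  magnesium alloy: E = 43.35, α = 26.0, σ_y = 205.0 → σ = 267 MPa, n = 0.767
The minimum is beryllium at n = 0.347.

beryllium, n = 0.347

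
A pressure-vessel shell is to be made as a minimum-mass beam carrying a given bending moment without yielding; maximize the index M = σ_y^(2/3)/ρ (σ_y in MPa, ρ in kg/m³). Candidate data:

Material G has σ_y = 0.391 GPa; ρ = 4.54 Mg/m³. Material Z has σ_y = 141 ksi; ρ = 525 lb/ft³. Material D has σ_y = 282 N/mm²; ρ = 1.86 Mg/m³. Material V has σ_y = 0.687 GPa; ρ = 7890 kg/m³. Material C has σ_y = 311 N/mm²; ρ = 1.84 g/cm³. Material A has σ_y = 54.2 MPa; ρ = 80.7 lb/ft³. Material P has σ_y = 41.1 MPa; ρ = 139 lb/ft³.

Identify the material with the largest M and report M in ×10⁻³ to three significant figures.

After converting to SI:
  material G: σ_y = 391.0 MPa, ρ = 4540 kg/m³
  material Z: σ_y = 972.2 MPa, ρ = 8410 kg/m³
  material D: σ_y = 282.0 MPa, ρ = 1860 kg/m³
  material V: σ_y = 687.0 MPa, ρ = 7890 kg/m³
  material C: σ_y = 311.0 MPa, ρ = 1840 kg/m³
  material A: σ_y = 54.20 MPa, ρ = 1293 kg/m³
  material P: σ_y = 41.10 MPa, ρ = 2227 kg/m³
  material C: M = 24.9×10⁻³
  material D: M = 23.1×10⁻³
  material G: M = 11.8×10⁻³
  material Z: M = 11.7×10⁻³
  material A: M = 11.1×10⁻³
  material V: M = 9.87×10⁻³
  material P: M = 5.35×10⁻³
Material C has the largest M.

material C, M = 24.9×10⁻³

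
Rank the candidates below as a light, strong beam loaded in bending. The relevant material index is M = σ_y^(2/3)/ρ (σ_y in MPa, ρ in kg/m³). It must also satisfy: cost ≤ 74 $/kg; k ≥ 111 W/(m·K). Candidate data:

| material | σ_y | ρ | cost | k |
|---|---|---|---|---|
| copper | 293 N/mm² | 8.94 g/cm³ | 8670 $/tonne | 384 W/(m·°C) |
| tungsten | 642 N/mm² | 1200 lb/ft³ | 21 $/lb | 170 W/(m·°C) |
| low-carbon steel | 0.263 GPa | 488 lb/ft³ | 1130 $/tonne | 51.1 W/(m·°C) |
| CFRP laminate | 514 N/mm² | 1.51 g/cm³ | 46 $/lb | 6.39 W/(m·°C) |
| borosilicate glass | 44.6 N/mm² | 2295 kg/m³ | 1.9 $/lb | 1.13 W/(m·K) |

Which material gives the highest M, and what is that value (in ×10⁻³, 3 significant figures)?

copper, M = 4.93×10⁻³

Screen on constraints: cost ≤ 74 $/kg; k ≥ 111 W/(m·K). Survivors: copper, tungsten.
In SI units:
  copper: σ_y = 293.0 MPa, ρ = 8940 kg/m³
  tungsten: σ_y = 642.0 MPa, ρ = 19220 kg/m³
  copper: M = 4.93×10⁻³
  tungsten: M = 3.87×10⁻³
Copper has the largest M.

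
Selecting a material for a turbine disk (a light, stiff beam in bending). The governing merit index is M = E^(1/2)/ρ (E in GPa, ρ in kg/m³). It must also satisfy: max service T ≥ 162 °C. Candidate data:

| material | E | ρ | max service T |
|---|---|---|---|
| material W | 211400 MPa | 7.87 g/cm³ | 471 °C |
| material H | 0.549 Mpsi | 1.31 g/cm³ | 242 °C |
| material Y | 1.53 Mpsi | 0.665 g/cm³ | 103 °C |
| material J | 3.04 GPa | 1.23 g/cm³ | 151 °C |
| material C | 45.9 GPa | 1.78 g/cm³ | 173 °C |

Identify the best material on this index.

Screen on constraints: max service T ≥ 162 °C. Survivors: material W, material H, material C.
In SI units:
  material W: E = 211.4 GPa, ρ = 7870 kg/m³
  material H: E = 3.785 GPa, ρ = 1310 kg/m³
  material C: E = 45.90 GPa, ρ = 1780 kg/m³
  material C: M = 3.81×10⁻³
  material W: M = 1.85×10⁻³
  material H: M = 1.49×10⁻³
Highest index: material C.

material C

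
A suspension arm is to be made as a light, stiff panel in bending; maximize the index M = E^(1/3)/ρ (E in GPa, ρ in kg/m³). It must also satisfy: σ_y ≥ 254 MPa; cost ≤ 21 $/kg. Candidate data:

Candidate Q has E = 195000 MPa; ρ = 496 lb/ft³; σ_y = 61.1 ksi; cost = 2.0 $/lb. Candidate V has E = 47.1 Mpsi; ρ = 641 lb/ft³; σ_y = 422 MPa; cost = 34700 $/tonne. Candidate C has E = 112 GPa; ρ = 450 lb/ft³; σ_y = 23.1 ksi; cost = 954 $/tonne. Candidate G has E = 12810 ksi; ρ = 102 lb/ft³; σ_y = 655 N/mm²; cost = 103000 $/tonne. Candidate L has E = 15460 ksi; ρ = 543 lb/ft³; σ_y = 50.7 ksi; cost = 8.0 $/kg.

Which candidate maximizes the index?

Screen on constraints: σ_y ≥ 254 MPa; cost ≤ 21 $/kg. Survivors: candidate Q, candidate L.
Putting every candidate on a common basis:
  candidate Q: E = 195.0 GPa, ρ = 7945 kg/m³
  candidate L: E = 106.6 GPa, ρ = 8698 kg/m³
  candidate Q: M = 0.730×10⁻³
  candidate L: M = 0.545×10⁻³
Candidate Q ranks first.

candidate Q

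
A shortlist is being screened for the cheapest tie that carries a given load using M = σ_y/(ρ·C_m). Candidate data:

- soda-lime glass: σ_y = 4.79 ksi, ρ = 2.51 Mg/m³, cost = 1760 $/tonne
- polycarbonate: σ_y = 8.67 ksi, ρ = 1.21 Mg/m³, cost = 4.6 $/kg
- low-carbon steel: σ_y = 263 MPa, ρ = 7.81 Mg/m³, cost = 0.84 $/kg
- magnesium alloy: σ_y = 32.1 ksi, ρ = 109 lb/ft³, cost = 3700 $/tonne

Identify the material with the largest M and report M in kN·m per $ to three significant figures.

low-carbon steel, M = 40.1 kN·m per $

Normalizing units and computing the index:
  soda-lime glass: σ_y = 33.03 MPa, ρ = 2510 kg/m³, cost = 1.760 $/kg
  polycarbonate: σ_y = 59.78 MPa, ρ = 1210 kg/m³, cost = 4.600 $/kg
  low-carbon steel: σ_y = 263.0 MPa, ρ = 7810 kg/m³, cost = 0.8400 $/kg
  magnesium alloy: σ_y = 221.3 MPa, ρ = 1746 kg/m³, cost = 3.700 $/kg
  low-carbon steel: M = 40.1 kN·m per $
  magnesium alloy: M = 34.3 kN·m per $
  polycarbonate: M = 10.7 kN·m per $
  soda-lime glass: M = 7.48 kN·m per $
Low-carbon steel ranks first.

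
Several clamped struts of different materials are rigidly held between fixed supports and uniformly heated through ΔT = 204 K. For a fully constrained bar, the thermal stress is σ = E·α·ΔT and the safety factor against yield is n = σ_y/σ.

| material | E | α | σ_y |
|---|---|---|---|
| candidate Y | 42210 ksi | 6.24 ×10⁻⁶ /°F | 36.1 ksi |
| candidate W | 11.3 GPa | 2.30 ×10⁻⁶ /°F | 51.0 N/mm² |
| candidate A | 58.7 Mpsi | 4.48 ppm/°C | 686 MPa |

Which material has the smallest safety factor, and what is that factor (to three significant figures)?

candidate Y, n = 0.373

Per material, after unit conversion:
  candidate Y: E = 291.0, α = 11.2, σ_y = 248.9 → σ = 667 MPa, n = 0.373
  candidate W: E = 11.30, α = 4.14, σ_y = 51.00 → σ = 9.54 MPa, n = 5.34
  candidate A: E = 404.7, α = 4.48, σ_y = 686.0 → σ = 370 MPa, n = 1.85
Candidate Y has the lowest safety factor, n = 0.373.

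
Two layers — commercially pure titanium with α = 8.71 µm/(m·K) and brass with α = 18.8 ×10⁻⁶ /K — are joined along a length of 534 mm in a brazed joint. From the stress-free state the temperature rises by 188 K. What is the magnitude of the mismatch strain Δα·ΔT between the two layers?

1.90×10⁻³

Δα = |8.71 − 18.8|×10⁻⁶/K = 10.1×10⁻⁶/K.
Mismatch strain = Δα·ΔT = 10.1×10⁻⁶ × 188.0 = 1.90×10⁻³.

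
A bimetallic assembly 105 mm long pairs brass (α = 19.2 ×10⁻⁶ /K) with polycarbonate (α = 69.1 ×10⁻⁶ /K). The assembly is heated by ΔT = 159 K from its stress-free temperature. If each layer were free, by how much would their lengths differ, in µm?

833 µm

Δα = |19.2 − 69.1|×10⁻⁶/K = 49.9×10⁻⁶/K.
ΔL_mismatch = Δα·L·ΔT = 49.9×10⁻⁶ × 105.0 mm × 159.0 K = 833 µm.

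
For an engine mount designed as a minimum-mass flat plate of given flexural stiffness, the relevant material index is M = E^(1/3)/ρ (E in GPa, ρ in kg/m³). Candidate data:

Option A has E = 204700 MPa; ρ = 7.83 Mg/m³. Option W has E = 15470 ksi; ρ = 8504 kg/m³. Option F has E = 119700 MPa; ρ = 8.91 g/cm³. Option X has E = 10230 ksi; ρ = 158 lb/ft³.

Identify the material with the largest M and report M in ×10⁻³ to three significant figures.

option X, M = 1.63×10⁻³

Convert each candidate to consistent units, then evaluate M:
  option A: E = 204.7 GPa, ρ = 7830 kg/m³
  option W: E = 106.7 GPa, ρ = 8504 kg/m³
  option F: E = 119.7 GPa, ρ = 8910 kg/m³
  option X: E = 70.53 GPa, ρ = 2531 kg/m³
  option X: M = 1.63×10⁻³
  option A: M = 0.753×10⁻³
  option W: M = 0.558×10⁻³
  option F: M = 0.553×10⁻³
Option X ranks first.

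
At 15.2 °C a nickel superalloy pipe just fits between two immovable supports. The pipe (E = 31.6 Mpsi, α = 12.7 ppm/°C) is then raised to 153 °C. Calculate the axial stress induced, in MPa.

E = 31.6 Mpsi = 217.9 GPa.
ΔT = 137.8 K. Constrained thermal stress σ = E·α·ΔT = 217.9×10³ MPa × 12.7×10⁻⁶ × 137.8 = 381 MPa (compressive).

381 MPa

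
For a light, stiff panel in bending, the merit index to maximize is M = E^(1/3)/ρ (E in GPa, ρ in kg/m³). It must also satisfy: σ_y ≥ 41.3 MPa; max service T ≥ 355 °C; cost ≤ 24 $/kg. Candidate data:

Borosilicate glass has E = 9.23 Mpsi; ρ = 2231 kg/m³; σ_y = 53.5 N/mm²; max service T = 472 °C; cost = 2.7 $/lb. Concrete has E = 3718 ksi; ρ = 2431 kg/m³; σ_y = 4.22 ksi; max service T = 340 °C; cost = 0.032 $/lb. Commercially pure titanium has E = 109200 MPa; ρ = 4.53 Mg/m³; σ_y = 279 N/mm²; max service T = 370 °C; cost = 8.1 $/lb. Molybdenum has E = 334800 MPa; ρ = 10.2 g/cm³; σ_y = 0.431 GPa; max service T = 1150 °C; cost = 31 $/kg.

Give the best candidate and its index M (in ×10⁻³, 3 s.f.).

Screen on constraints: σ_y ≥ 41.3 MPa; max service T ≥ 355 °C; cost ≤ 24 $/kg. Survivors: borosilicate glass, commercially pure titanium.
Putting every candidate on a common basis:
  borosilicate glass: E = 63.64 GPa, ρ = 2231 kg/m³
  commercially pure titanium: E = 109.2 GPa, ρ = 4530 kg/m³
  borosilicate glass: M = 1.79×10⁻³
  commercially pure titanium: M = 1.06×10⁻³
Borosilicate glass has the largest M.

borosilicate glass, M = 1.79×10⁻³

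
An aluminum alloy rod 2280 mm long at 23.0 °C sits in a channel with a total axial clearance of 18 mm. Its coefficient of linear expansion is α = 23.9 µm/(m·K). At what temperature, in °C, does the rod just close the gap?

α·L₀·ΔT = 18.0 mm ⇒ ΔT = 18.0 / (23.9×10⁻⁶ × 2280.0) = 330.3 K.
T = 23.0 + 330.3 = 353.3 °C.

353 °C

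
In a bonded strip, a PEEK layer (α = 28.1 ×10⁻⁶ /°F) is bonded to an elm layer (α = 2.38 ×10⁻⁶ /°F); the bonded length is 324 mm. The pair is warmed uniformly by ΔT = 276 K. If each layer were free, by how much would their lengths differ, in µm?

4140 µm

PEEK: α = 28.1×10⁻⁶/°F × 9/5 = 50.6×10⁻⁶/K.
elm: α = 2.38×10⁻⁶/°F × 9/5 = 4.28×10⁻⁶/K.
Δα = |50.6 − 4.28|×10⁻⁶/K = 46.3×10⁻⁶/K.
ΔL_mismatch = Δα·L·ΔT = 46.3×10⁻⁶ × 324.0 mm × 276.0 K = 4140 µm.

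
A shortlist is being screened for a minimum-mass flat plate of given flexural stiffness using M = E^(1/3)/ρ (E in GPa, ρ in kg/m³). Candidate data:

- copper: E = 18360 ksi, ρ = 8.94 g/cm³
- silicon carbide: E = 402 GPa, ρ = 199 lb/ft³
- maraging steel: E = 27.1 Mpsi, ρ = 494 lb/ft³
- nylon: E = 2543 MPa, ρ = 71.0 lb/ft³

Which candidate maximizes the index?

In SI units:
  copper: E = 126.6 GPa, ρ = 8940 kg/m³
  silicon carbide: E = 402.0 GPa, ρ = 3188 kg/m³
  maraging steel: E = 186.8 GPa, ρ = 7913 kg/m³
  nylon: E = 2.543 GPa, ρ = 1137 kg/m³
  silicon carbide: M = 2.32×10⁻³
  nylon: M = 1.20×10⁻³
  maraging steel: M = 0.722×10⁻³
  copper: M = 0.562×10⁻³
The maximum is for silicon carbide.

silicon carbide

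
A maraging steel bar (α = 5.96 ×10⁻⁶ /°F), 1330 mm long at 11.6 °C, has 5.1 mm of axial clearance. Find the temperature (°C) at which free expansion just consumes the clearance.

369 °C

α = 5.96×10⁻⁶/°F × 9/5 = 10.7×10⁻⁶/K.
α·L₀·ΔT = 5.1 mm ⇒ ΔT = 5.1 / (10.7×10⁻⁶ × 1330.0) = 357.4 K.
T = 11.6 + 357.4 = 369.0 °C.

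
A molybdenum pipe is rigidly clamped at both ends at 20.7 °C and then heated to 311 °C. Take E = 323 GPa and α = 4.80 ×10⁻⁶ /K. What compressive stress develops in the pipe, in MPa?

450 MPa

ΔT = 290.3 K. Constrained thermal stress σ = E·α·ΔT = 323.0×10³ MPa × 4.80×10⁻⁶ × 290.3 = 450 MPa (compressive).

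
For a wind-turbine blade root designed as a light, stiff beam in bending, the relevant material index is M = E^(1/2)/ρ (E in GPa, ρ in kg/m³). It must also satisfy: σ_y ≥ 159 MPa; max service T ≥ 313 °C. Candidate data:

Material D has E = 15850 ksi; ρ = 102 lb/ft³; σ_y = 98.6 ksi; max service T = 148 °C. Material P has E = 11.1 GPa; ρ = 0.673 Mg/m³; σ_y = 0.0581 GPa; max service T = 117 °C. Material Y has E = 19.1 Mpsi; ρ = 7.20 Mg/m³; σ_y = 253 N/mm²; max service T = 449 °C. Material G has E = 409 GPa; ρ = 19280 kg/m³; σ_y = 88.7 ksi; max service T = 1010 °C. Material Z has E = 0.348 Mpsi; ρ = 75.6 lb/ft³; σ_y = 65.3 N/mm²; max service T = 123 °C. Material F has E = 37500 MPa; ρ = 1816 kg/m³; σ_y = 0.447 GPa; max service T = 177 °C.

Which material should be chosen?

material Y

Screen on constraints: σ_y ≥ 159 MPa; max service T ≥ 313 °C. Survivors: material Y, material G.
Putting every candidate on a common basis:
  material Y: E = 131.7 GPa, ρ = 7200 kg/m³
  material G: E = 409.0 GPa, ρ = 19280 kg/m³
  material Y: M = 1.59×10⁻³
  material G: M = 1.05×10⁻³
Material Y ranks first.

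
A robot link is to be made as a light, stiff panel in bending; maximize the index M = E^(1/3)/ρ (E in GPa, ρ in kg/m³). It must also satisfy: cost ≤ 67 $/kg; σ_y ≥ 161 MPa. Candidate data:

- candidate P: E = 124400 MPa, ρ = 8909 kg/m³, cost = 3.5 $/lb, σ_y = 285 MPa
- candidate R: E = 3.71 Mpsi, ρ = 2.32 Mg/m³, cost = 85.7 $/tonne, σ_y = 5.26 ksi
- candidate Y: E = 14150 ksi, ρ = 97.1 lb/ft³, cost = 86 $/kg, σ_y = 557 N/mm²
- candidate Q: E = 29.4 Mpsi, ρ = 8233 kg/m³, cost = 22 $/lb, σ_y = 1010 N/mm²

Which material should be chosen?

Screen on constraints: cost ≤ 67 $/kg; σ_y ≥ 161 MPa. Survivors: candidate P, candidate Q.
Putting every candidate on a common basis:
  candidate P: E = 124.4 GPa, ρ = 8909 kg/m³
  candidate Q: E = 202.7 GPa, ρ = 8233 kg/m³
  candidate Q: M = 0.714×10⁻³
  candidate P: M = 0.560×10⁻³
Highest index: candidate Q.

candidate Q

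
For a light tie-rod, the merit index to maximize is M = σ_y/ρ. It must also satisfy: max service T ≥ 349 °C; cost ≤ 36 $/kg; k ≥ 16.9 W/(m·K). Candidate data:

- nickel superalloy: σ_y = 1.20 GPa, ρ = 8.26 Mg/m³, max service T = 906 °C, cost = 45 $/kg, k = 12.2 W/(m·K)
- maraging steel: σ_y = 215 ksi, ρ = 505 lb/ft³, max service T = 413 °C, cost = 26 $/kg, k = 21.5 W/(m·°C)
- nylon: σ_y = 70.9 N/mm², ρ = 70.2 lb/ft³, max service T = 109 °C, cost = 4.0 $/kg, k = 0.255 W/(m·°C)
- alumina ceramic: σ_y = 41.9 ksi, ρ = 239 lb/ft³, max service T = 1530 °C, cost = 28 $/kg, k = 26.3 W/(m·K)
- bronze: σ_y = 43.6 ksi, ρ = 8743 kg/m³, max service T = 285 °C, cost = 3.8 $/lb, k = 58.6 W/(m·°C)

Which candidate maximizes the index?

Screen on constraints: max service T ≥ 349 °C; cost ≤ 36 $/kg; k ≥ 16.9 W/(m·K). Survivors: maraging steel, alumina ceramic.
Normalizing units and computing the index:
  maraging steel: σ_y = 1482 MPa, ρ = 8089 kg/m³
  alumina ceramic: σ_y = 288.9 MPa, ρ = 3828 kg/m³
  maraging steel: M = 183 kN·m/kg
  alumina ceramic: M = 75.5 kN·m/kg
Maraging steel ranks first.

maraging steel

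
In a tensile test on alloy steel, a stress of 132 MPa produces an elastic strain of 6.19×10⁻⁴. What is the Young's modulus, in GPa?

213 GPa

E = σ/ε = 132 MPa / 6.19×10⁻⁴ = 213200 MPa = 213 GPa.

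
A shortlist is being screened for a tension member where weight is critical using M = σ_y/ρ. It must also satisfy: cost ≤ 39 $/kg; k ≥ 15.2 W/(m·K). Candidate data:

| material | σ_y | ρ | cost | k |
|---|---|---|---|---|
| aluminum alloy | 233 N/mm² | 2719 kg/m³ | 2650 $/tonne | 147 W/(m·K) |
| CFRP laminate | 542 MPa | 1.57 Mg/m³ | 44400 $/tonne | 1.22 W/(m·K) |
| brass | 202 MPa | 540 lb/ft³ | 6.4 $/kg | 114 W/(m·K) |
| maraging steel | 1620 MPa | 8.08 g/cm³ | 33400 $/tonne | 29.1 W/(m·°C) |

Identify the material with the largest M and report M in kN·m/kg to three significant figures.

Screen on constraints: cost ≤ 39 $/kg; k ≥ 15.2 W/(m·K). Survivors: aluminum alloy, brass, maraging steel.
Convert each candidate to consistent units, then evaluate M:
  aluminum alloy: σ_y = 233.0 MPa, ρ = 2719 kg/m³
  brass: σ_y = 202.0 MPa, ρ = 8650 kg/m³
  maraging steel: σ_y = 1620 MPa, ρ = 8080 kg/m³
  maraging steel: M = 200 kN·m/kg
  aluminum alloy: M = 85.7 kN·m/kg
  brass: M = 23.4 kN·m/kg
Highest index: maraging steel.

maraging steel, M = 200 kN·m/kg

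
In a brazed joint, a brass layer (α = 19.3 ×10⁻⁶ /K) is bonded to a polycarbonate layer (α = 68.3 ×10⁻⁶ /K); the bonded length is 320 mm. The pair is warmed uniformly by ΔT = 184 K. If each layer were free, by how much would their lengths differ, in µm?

2890 µm

Δα = |19.3 − 68.3|×10⁻⁶/K = 49.0×10⁻⁶/K.
ΔL_mismatch = Δα·L·ΔT = 49.0×10⁻⁶ × 320.0 mm × 184.0 K = 2890 µm.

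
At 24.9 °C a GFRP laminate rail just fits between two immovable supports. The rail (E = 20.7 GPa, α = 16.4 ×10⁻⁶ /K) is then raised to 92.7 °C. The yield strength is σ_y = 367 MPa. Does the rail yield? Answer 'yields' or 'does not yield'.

does not yield

ΔT = 67.80 K. Constrained thermal stress σ = E·α·ΔT = 20.70×10³ MPa × 16.4×10⁻⁶ × 67.80 = 23.0 MPa (compressive).
Compare to σ_y = 367 MPa: σ < σ_y, so it does not yield.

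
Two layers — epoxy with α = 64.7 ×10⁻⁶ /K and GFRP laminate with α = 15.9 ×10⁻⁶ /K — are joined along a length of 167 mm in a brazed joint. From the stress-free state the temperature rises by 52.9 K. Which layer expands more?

α(epoxy) = 64.7×10⁻⁶/K vs α(GFRP laminate) = 15.9×10⁻⁶/K.
Higher α expands more for the same ΔT: epoxy.

epoxy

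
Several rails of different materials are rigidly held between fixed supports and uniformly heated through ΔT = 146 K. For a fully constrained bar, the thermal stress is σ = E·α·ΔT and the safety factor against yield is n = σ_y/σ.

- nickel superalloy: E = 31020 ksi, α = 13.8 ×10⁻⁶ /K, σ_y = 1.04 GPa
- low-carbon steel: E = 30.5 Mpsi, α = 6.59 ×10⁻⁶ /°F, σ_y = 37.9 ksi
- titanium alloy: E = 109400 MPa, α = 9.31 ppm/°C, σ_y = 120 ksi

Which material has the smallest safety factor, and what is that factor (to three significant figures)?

low-carbon steel, n = 0.718

Per material, after unit conversion:
  nickel superalloy: E = 213.9, α = 13.8, σ_y = 1040 → σ = 431 MPa, n = 2.41
  low-carbon steel: E = 210.3, α = 11.9, σ_y = 261.3 → σ = 364 MPa, n = 0.718
  titanium alloy: E = 109.4, α = 9.31, σ_y = 827.4 → σ = 149 MPa, n = 5.56
Low-carbon steel has the lowest safety factor, n = 0.718.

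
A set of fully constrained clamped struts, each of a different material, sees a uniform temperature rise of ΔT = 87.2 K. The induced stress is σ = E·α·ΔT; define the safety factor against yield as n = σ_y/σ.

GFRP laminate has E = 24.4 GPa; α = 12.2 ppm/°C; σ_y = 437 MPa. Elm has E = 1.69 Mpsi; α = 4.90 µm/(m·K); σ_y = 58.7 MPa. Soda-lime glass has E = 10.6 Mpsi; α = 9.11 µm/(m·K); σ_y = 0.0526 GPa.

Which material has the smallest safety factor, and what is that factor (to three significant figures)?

soda-lime glass, n = 0.906

Converting E to GPa, α to ×10⁻⁶/K, σ_y to MPa, then σ and n for each:
  GFRP laminate: E = 24.40, α = 12.2, σ_y = 437.0 → σ = 26.0 MPa, n = 16.8
  elm: E = 11.65, α = 4.90, σ_y = 58.70 → σ = 4.98 MPa, n = 11.8
  soda-lime glass: E = 73.08, α = 9.11, σ_y = 52.60 → σ = 58.1 MPa, n = 0.906
The minimum is soda-lime glass at n = 0.906.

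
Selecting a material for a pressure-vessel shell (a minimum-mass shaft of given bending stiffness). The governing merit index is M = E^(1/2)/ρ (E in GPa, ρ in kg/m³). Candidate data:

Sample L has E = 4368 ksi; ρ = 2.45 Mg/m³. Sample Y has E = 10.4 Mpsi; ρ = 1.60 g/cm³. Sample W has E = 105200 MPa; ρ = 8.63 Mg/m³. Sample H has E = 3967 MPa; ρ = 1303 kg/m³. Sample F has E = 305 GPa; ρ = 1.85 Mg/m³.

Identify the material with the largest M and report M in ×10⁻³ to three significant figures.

Putting every candidate on a common basis:
  sample L: E = 30.12 GPa, ρ = 2450 kg/m³
  sample Y: E = 71.71 GPa, ρ = 1600 kg/m³
  sample W: E = 105.2 GPa, ρ = 8630 kg/m³
  sample H: E = 3.967 GPa, ρ = 1303 kg/m³
  sample F: E = 305.0 GPa, ρ = 1850 kg/m³
  sample F: M = 9.44×10⁻³
  sample Y: M = 5.29×10⁻³
  sample L: M = 2.24×10⁻³
  sample H: M = 1.53×10⁻³
  sample W: M = 1.19×10⁻³
Sample F ranks first.

sample F, M = 9.44×10⁻³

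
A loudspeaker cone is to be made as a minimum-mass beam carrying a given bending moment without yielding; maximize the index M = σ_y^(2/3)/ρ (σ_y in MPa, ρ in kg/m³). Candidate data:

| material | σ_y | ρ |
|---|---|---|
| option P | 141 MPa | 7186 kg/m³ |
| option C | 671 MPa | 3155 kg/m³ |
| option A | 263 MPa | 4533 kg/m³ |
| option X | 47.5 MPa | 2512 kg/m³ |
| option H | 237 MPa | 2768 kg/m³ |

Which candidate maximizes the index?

option C

Per-candidate index values:
  option C: M = 24.3×10⁻³
  option H: M = 13.8×10⁻³
  option A: M = 9.06×10⁻³
  option X: M = 5.22×10⁻³
  option P: M = 3.77×10⁻³
Highest index: option C.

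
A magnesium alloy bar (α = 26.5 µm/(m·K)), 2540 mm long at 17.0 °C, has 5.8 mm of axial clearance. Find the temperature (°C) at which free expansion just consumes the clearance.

α·L₀·ΔT = 5.8 mm ⇒ ΔT = 5.8 / (26.5×10⁻⁶ × 2540.0) = 86.17 K.
T = 17.0 + 86.17 = 103.2 °C.

103 °C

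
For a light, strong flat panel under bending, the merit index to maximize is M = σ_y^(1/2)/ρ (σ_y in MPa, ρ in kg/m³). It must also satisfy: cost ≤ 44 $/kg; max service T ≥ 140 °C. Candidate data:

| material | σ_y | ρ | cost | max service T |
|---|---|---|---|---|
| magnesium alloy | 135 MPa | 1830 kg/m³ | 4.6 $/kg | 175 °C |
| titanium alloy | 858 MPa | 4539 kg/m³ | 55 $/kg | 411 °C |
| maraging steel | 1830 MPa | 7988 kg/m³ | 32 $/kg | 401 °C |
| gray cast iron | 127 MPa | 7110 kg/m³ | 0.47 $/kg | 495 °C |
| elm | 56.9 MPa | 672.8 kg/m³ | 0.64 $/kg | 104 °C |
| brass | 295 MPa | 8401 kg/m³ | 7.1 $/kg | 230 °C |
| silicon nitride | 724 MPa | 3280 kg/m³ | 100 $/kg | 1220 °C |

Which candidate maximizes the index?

magnesium alloy

Screen on constraints: cost ≤ 44 $/kg; max service T ≥ 140 °C. Survivors: magnesium alloy, maraging steel, gray cast iron, brass.
Per-candidate index values:
  magnesium alloy: M = 6.35×10⁻³
  maraging steel: M = 5.36×10⁻³
  brass: M = 2.04×10⁻³
  gray cast iron: M = 1.59×10⁻³
The maximum is for magnesium alloy.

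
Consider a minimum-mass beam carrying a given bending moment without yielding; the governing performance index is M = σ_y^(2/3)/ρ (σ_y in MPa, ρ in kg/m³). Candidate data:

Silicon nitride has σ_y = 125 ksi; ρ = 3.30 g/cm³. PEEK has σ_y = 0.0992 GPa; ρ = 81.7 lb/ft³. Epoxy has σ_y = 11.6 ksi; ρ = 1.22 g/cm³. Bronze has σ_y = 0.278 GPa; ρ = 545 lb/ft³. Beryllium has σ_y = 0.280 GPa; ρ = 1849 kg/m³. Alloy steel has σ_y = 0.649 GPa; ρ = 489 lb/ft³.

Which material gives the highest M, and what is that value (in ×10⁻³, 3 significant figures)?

silicon nitride, M = 27.4×10⁻³

In SI units:
  silicon nitride: σ_y = 861.8 MPa, ρ = 3300 kg/m³
  PEEK: σ_y = 99.20 MPa, ρ = 1309 kg/m³
  epoxy: σ_y = 79.98 MPa, ρ = 1220 kg/m³
  bronze: σ_y = 278.0 MPa, ρ = 8730 kg/m³
  beryllium: σ_y = 280.0 MPa, ρ = 1849 kg/m³
  alloy steel: σ_y = 649.0 MPa, ρ = 7833 kg/m³
  silicon nitride: M = 27.4×10⁻³
  beryllium: M = 23.1×10⁻³
  PEEK: M = 16.4×10⁻³
  epoxy: M = 15.2×10⁻³
  alloy steel: M = 9.57×10⁻³
  bronze: M = 4.88×10⁻³
Highest index: silicon nitride.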